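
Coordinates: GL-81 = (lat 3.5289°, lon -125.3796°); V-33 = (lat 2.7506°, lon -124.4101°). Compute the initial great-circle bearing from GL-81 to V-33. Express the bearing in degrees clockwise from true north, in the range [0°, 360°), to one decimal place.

128.8°

Δλ = 0.9695°
y = sin Δλ · cos φ₂ = 0.016901
x = cos φ₁ sin φ₂ − sin φ₁ cos φ₂ cos Δλ = -0.013575
θ = atan2(y, x) = 128.7716° → 128.7716° (mod 360°)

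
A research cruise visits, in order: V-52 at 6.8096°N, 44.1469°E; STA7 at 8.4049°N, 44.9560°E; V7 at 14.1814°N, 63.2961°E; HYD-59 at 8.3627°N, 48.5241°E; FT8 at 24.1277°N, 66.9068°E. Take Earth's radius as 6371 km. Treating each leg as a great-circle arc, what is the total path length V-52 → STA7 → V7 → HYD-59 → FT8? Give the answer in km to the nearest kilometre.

6658 km

V-52→STA7: c = 0.031163 rad, d = 198.54 km
STA7→V7: c = 0.329499 rad, d = 2099.24 km
V7→HYD-59: c = 0.272341 rad, d = 1735.09 km
HYD-59→FT8: c = 0.412033 rad, d = 2625.06 km
Total = 198.54 + 2099.24 + 1735.09 + 2625.06 = 6657.93 km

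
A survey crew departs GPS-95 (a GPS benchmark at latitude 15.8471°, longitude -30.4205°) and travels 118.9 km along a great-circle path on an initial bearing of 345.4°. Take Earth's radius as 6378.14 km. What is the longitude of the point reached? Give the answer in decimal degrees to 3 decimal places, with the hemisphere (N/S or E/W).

30.702°W

δ = d/R = 118.9/6378.14 = 0.018642 rad
φ₂ = arcsin(sin φ₁ cos δ + cos φ₁ sin δ cos θ)
   = arcsin(0.27307·0.99983 + 0.96199·0.01864·0.96771) = 16.88052°
λ₂ = λ₁ + atan2(sin θ sin δ cos φ₁, cos δ − sin φ₁ sin φ₂) = -30.70184°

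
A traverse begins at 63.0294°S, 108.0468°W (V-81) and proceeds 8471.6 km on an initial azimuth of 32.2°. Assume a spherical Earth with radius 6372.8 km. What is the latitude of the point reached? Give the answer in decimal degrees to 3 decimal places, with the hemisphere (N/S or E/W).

9.180°N

δ = d/R = 8471.6/6372.8 = 1.329337 rad
φ₂ = arcsin(sin φ₁ cos δ + cos φ₁ sin δ cos θ)
   = arcsin(-0.89124·0.23912 + 0.45353·0.97099·0.84619) = 9.17965°
λ₂ = λ₁ + atan2(sin θ sin δ cos φ₁, cos δ − sin φ₁ sin φ₂) = -76.43710°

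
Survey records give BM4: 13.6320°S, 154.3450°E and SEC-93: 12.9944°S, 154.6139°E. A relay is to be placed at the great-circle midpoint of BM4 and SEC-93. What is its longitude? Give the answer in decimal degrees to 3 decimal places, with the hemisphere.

154.480°E

Bx = cos φ₂ cos Δλ = 0.974381,  By = cos φ₂ sin Δλ = 0.004573
φₘ = atan2(sin φ₁ + sin φ₂, √((cos φ₁ + Bx)² + By²)) = -13.31324°
λₘ = λ₁ + atan2(By, cos φ₁ + Bx) = 154.47963°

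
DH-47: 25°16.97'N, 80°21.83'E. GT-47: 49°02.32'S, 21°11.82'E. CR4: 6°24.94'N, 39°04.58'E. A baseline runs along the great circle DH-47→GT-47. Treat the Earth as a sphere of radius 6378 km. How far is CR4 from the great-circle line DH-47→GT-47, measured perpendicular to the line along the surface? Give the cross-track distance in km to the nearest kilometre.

DH-47: φ = +25.28283°, λ = +80.36383°
GT-47: φ = -49.03867°, λ = +21.19700°
CR4: φ = +6.41567°, λ = +39.07633°
δ₁₃ = central angle DH-47→CR4 = 0.762807 rad  (haversine)
θ₁₃ = bearing DH-47→CR4 = 251.620°,  θ₁₂ = bearing DH-47→GT-47 = 214.263°
dₓₜ = R·arcsin(sin δ₁₃ · sin(θ₁₃ − θ₁₂)) = 6378·arcsin(0.69095·sin(37.357°)) = 2759.280 km
|dₓₜ| = 2759.280 km

2759 km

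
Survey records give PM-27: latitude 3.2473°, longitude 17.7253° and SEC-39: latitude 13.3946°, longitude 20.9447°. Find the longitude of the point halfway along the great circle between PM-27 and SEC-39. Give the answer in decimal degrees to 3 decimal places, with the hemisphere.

Bx = cos φ₂ cos Δλ = 0.971262,  By = cos φ₂ sin Δλ = 0.054632
φₘ = atan2(sin φ₁ + sin φ₂, √((cos φ₁ + Bx)² + By²)) = 8.32419°
λₘ = λ₁ + atan2(By, cos φ₁ + Bx) = 19.31409°

19.314°E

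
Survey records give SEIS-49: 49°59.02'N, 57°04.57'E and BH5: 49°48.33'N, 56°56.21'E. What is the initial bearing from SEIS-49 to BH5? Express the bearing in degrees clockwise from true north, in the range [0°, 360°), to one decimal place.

SEIS-49: φ = +49.98367°, λ = +57.07617°
BH5: φ = +49.80550°, λ = +56.93683°
Δλ = -0.1393°
y = sin Δλ · cos φ₂ = -0.001569
x = cos φ₁ sin φ₂ − sin φ₁ cos φ₂ cos Δλ = -0.003108
θ = atan2(y, x) = -153.2083° → 206.7917° (mod 360°)

206.8°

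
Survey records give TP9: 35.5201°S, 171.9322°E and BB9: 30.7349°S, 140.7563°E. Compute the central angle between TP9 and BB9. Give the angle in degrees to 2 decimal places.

26.43°

Δφ = 4.7852°,  Δλ = -31.1759°
a = sin²(Δφ/2) + cos φ₁ cos φ₂ sin²(Δλ/2) = 0.052259
c = 2·arcsin(√a) = 0.461286 rad = 26.4297°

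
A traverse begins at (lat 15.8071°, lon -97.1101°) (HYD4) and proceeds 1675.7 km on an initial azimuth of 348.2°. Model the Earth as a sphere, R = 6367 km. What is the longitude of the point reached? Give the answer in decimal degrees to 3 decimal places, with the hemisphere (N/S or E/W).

δ = d/R = 1675.7/6367 = 0.263185 rad
φ₂ = arcsin(sin φ₁ cos δ + cos φ₁ sin δ cos θ)
   = arcsin(0.27240·0.96557 + 0.96218·0.26016·0.97887) = 30.53397°
λ₂ = λ₁ + atan2(sin θ sin δ cos φ₁, cos δ − sin φ₁ sin φ₂) = -100.65131°

100.651°W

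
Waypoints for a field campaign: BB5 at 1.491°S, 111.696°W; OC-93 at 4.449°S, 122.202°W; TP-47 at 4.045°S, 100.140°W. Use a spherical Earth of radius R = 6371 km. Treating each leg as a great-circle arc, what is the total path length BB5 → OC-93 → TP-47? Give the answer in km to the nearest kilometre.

3659 km

BB5→OC-93: c = 0.190236 rad, d = 1211.99 km
OC-93→TP-47: c = 0.384048 rad, d = 2446.77 km
Total = 1211.99 + 2446.77 = 3658.76 km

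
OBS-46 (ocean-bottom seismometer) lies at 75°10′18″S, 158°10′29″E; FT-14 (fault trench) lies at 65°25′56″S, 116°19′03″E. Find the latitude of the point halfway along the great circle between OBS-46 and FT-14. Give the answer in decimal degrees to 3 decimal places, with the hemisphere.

OBS-46: φ = -75.17167°, λ = +158.17472°
FT-14: φ = -65.43222°, λ = +116.31750°
Bx = cos φ₂ cos Δλ = 0.309669,  By = cos φ₂ sin Δλ = -0.277433
φₘ = atan2(sin φ₁ + sin φ₂, √((cos φ₁ + Bx)² + By²)) = -71.43918°
λₘ = λ₁ + atan2(By, cos φ₁ + Bx) = 132.04597°

71.439°S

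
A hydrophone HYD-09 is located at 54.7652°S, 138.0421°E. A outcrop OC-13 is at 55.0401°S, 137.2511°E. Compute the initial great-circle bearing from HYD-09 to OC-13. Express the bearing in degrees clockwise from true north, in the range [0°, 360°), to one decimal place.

Δλ = -0.7910°
y = sin Δλ · cos φ₂ = -0.007910
x = cos φ₁ sin φ₂ − sin φ₁ cos φ₂ cos Δλ = -0.004842
θ = atan2(y, x) = -121.4737° → 238.5263° (mod 360°)

238.5°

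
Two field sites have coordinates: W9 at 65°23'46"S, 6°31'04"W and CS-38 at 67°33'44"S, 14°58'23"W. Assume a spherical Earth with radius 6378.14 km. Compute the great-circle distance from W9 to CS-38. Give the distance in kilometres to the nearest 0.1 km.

W9: φ = -65.39611°, λ = -6.51778°
CS-38: φ = -67.56222°, λ = -14.97306°
Δφ = -2.1661°,  Δλ = -8.4553°
a = sin²(Δφ/2) + cos φ₁ cos φ₂ sin²(Δλ/2) = 0.001221
c = 2·arcsin(√a) = 0.069896 rad = 4.0048°
d = R·c = 6378.14 × 0.069896 = 445.8 km

445.8 km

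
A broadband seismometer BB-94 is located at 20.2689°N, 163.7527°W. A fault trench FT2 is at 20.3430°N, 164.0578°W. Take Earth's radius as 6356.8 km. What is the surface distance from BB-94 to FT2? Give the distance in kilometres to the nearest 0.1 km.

Δφ = 0.0741°,  Δλ = -0.3051°
a = sin²(Δφ/2) + cos φ₁ cos φ₂ sin²(Δλ/2) = 0.000007
c = 2·arcsin(√a) = 0.005159 rad = 0.2956°
d = R·c = 6356.8 × 0.005159 = 32.8 km

32.8 km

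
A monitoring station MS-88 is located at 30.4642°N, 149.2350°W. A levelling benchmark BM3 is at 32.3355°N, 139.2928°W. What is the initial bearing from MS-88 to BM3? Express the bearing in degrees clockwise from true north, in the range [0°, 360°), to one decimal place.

75.0°

Δλ = 9.9422°
y = sin Δλ · cos φ₂ = 0.145881
x = cos φ₁ sin φ₂ − sin φ₁ cos φ₂ cos Δλ = 0.039088
θ = atan2(y, x) = 75.0004° → 75.0004° (mod 360°)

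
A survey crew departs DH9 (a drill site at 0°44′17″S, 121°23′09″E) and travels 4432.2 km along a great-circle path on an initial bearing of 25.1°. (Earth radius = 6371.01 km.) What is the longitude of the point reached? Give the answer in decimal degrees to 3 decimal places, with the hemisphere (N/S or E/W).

DH9: φ = -0.73806°, λ = +121.38583°
δ = d/R = 4432.2/6371.01 = 0.695682 rad
φ₂ = arcsin(sin φ₁ cos δ + cos φ₁ sin δ cos θ)
   = arcsin(-0.01288·0.76762 + 0.99992·0.64091·0.90557) = 34.78173°
λ₂ = λ₁ + atan2(sin θ sin δ cos φ₁, cos δ − sin φ₁ sin φ₂) = 140.71626°

140.716°E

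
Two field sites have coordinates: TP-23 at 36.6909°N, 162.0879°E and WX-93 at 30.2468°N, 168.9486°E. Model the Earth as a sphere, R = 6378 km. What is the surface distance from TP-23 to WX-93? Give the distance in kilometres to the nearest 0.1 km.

958.8 km

Δφ = -6.4441°,  Δλ = 6.8607°
a = sin²(Δφ/2) + cos φ₁ cos φ₂ sin²(Δλ/2) = 0.005639
c = 2·arcsin(√a) = 0.150330 rad = 8.6133°
d = R·c = 6378 × 0.150330 = 958.8 km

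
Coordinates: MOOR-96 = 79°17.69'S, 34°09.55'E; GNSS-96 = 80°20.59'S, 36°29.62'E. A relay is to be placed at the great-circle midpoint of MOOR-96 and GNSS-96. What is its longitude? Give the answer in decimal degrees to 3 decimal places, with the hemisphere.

35.267°E

MOOR-96: φ = -79.29483°, λ = +34.15917°
GNSS-96: φ = -80.34317°, λ = +36.49367°
Bx = cos φ₂ cos Δλ = 0.167607,  By = cos φ₂ sin Δλ = 0.006833
φₘ = atan2(sin φ₁ + sin φ₂, √((cos φ₁ + Bx)² + By²)) = -79.82106°
λₘ = λ₁ + atan2(By, cos φ₁ + Bx) = 35.26695°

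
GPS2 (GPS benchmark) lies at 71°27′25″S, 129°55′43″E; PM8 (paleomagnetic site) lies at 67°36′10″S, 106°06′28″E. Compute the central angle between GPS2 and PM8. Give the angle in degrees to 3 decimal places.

9.099°

GPS2: φ = -71.45694°, λ = +129.92861°
PM8: φ = -67.60278°, λ = +106.10778°
Δφ = 3.8542°,  Δλ = -23.8208°
a = sin²(Δφ/2) + cos φ₁ cos φ₂ sin²(Δλ/2) = 0.006292
c = 2·arcsin(√a) = 0.158811 rad = 9.0992°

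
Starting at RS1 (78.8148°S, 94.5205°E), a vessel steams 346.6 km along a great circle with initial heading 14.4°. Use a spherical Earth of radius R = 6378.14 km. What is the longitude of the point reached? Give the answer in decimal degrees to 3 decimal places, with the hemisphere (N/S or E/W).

δ = d/R = 346.6/6378.14 = 0.054342 rad
φ₂ = arcsin(sin φ₁ cos δ + cos φ₁ sin δ cos θ)
   = arcsin(-0.98101·0.99852 + 0.19398·0.05432·0.96858) = -75.77823°
λ₂ = λ₁ + atan2(sin θ sin δ cos φ₁, cos δ − sin φ₁ sin φ₂) = 97.67230°

97.672°E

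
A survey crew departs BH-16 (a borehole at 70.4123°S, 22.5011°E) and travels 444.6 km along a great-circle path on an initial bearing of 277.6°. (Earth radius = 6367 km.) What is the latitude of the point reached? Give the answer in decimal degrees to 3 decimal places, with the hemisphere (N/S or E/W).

δ = d/R = 444.6/6367 = 0.069829 rad
φ₂ = arcsin(sin φ₁ cos δ + cos φ₁ sin δ cos θ)
   = arcsin(-0.94213·0.99756 + 0.33525·0.06977·0.13226) = -69.51107°
λ₂ = λ₁ + atan2(sin θ sin δ cos φ₁, cos δ − sin φ₁ sin φ₂) = 11.10546°

69.511°S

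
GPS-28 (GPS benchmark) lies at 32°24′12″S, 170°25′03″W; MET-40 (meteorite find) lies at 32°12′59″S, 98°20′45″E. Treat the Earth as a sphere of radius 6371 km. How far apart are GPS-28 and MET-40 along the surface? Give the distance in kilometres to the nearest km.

GPS-28: φ = -32.40333°, λ = -170.41750°
MET-40: φ = -32.21639°, λ = +98.34583°
Δφ = 0.1869°,  Δλ = -91.2367°
a = sin²(Δφ/2) + cos φ₁ cos φ₂ sin²(Δλ/2) = 0.364866
c = 2·arcsin(√a) = 1.297124 rad = 74.3197°
d = R·c = 6371 × 1.297124 = 8264.0 km

8264 km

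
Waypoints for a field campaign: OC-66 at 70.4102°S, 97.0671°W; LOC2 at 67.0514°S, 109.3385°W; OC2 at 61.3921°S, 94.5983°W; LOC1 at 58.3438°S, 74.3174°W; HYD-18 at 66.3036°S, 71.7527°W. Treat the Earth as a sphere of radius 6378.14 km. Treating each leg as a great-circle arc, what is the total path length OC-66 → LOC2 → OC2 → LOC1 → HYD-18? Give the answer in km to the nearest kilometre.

3640 km

OC-66→LOC2: c = 0.097040 rad, d = 618.94 km
LOC2→OC2: c = 0.148584 rad, d = 947.69 km
OC2→LOC1: c = 0.184620 rad, d = 1177.53 km
LOC1→HYD-18: c = 0.140442 rad, d = 895.76 km
Total = 618.94 + 947.69 + 1177.53 + 895.76 = 3639.91 km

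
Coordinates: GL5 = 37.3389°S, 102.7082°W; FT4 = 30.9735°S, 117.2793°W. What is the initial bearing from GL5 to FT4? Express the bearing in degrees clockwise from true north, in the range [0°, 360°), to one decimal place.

Δλ = -14.5711°
y = sin Δλ · cos φ₂ = -0.215707
x = cos φ₁ sin φ₂ − sin φ₁ cos φ₂ cos Δλ = 0.094142
θ = atan2(y, x) = -66.4218° → 293.5782° (mod 360°)

293.6°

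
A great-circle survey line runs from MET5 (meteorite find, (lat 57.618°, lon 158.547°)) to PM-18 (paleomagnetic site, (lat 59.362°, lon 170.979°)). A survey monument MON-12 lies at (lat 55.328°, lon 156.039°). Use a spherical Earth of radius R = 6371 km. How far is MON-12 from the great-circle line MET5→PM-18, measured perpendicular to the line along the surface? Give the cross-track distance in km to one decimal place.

181.1 km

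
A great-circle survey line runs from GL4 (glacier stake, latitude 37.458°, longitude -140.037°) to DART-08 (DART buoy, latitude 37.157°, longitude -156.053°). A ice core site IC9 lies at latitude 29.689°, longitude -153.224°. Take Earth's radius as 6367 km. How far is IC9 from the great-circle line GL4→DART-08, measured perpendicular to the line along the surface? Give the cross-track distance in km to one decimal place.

850.7 km

δ₁₃ = central angle GL4→IC9 = 0.234473 rad  (haversine)
θ₁₃ = bearing GL4→IC9 = 238.542°,  θ₁₂ = bearing GL4→DART-08 = 273.529°
dₓₜ = R·arcsin(sin δ₁₃ · sin(θ₁₃ − θ₁₂)) = 6367·arcsin(0.23233·sin(-34.987°)) = -850.717 km
|dₓₜ| = 850.717 km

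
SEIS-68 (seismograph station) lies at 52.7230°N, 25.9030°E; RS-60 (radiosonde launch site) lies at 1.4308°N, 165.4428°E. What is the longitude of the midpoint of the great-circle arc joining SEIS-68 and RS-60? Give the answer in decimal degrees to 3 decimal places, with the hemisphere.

Bx = cos φ₂ cos Δλ = -0.760620,  By = cos φ₂ sin Δλ = 0.648717
φₘ = atan2(sin φ₁ + sin φ₂, √((cos φ₁ + Bx)² + By²)) = 50.89947°
λₘ = λ₁ + atan2(By, cos φ₁ + Bx) = 129.33679°

129.337°E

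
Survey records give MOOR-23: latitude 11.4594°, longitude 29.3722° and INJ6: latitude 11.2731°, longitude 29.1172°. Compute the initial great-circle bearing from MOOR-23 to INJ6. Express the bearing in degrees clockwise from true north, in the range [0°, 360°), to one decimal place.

Δλ = -0.2550°
y = sin Δλ · cos φ₂ = -0.004365
x = cos φ₁ sin φ₂ − sin φ₁ cos φ₂ cos Δλ = -0.003250
θ = atan2(y, x) = -126.6684° → 233.3316° (mod 360°)

233.3°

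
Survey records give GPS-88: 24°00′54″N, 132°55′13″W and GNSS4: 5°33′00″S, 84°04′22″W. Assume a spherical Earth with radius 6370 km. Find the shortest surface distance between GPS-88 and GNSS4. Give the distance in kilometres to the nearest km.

6228 km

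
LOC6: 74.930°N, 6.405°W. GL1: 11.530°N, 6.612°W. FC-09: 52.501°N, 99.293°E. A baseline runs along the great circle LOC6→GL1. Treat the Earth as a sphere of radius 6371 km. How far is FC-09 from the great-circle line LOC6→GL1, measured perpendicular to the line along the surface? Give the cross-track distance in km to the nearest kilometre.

δ₁₃ = central angle LOC6→FC-09 = 0.762291 rad  (haversine)
θ₁₃ = bearing LOC6→FC-09 = 58.062°,  θ₁₂ = bearing LOC6→GL1 = 180.227°
dₓₜ = R·arcsin(sin δ₁₃ · sin(θ₁₃ − θ₁₂)) = 6371·arcsin(0.69058·sin(-122.165°)) = -3977.900 km
|dₓₜ| = 3977.900 km

3978 km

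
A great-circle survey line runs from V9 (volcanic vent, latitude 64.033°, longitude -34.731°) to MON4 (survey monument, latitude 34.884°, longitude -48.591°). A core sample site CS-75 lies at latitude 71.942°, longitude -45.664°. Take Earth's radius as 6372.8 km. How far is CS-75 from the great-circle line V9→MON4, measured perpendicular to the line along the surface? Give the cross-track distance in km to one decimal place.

700.1 km

δ₁₃ = central angle V9→CS-75 = 0.154917 rad  (haversine)
θ₁₃ = bearing V9→CS-75 = 337.603°,  θ₁₂ = bearing V9→MON4 = 202.882°
dₓₜ = R·arcsin(sin δ₁₃ · sin(θ₁₃ − θ₁₂)) = 6372.8·arcsin(0.15430·sin(134.721°)) = 700.086 km
|dₓₜ| = 700.086 km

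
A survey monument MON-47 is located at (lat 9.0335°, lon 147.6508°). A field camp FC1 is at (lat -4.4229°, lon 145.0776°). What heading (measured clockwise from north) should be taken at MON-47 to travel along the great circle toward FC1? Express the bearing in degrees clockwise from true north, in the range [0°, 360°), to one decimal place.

190.9°

Δλ = -2.5732°
y = sin Δλ · cos φ₂ = -0.044762
x = cos φ₁ sin φ₂ − sin φ₁ cos φ₂ cos Δλ = -0.232548
θ = atan2(y, x) = -169.1047° → 190.8953° (mod 360°)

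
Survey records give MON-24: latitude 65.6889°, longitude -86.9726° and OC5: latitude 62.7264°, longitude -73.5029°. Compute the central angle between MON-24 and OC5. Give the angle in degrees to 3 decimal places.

Δφ = -2.9625°,  Δλ = 13.4697°
a = sin²(Δφ/2) + cos φ₁ cos φ₂ sin²(Δλ/2) = 0.003263
c = 2·arcsin(√a) = 0.114305 rad = 6.5492°

6.549°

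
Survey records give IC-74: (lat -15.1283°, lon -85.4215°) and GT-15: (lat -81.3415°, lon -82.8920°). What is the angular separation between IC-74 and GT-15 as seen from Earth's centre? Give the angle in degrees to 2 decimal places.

Δφ = -66.2132°,  Δλ = 2.5295°
a = sin²(Δφ/2) + cos φ₁ cos φ₂ sin²(Δλ/2) = 0.298404
c = 2·arcsin(√a) = 1.155793 rad = 66.2221°

66.22°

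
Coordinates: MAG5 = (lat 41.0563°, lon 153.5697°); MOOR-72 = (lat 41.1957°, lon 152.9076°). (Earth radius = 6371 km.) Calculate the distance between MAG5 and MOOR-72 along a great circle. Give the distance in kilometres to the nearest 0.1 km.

Δφ = 0.1394°,  Δλ = -0.6621°
a = sin²(Δφ/2) + cos φ₁ cos φ₂ sin²(Δλ/2) = 0.000020
c = 2·arcsin(√a) = 0.009038 rad = 0.5179°
d = R·c = 6371 × 0.009038 = 57.6 km

57.6 km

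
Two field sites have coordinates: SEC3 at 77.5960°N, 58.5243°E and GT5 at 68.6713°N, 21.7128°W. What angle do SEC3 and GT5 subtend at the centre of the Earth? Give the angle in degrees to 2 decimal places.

22.63°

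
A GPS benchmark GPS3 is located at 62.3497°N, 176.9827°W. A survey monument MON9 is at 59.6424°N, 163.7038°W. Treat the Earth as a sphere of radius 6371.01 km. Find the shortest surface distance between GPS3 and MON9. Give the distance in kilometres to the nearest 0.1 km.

774.9 km

Δφ = -2.7073°,  Δλ = 13.2789°
a = sin²(Δφ/2) + cos φ₁ cos φ₂ sin²(Δλ/2) = 0.003693
c = 2·arcsin(√a) = 0.121623 rad = 6.9685°
d = R·c = 6371.01 × 0.121623 = 774.9 km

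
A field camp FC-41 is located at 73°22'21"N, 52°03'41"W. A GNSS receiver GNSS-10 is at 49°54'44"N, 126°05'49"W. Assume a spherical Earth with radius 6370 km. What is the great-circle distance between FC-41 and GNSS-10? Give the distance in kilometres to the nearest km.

4269 km

FC-41: φ = +73.37250°, λ = -52.06139°
GNSS-10: φ = +49.91222°, λ = -126.09694°
Δφ = -23.4603°,  Δλ = -74.0356°
a = sin²(Δφ/2) + cos φ₁ cos φ₂ sin²(Δλ/2) = 0.108125
c = 2·arcsin(√a) = 0.670116 rad = 38.3948°
d = R·c = 6370 × 0.670116 = 4268.6 km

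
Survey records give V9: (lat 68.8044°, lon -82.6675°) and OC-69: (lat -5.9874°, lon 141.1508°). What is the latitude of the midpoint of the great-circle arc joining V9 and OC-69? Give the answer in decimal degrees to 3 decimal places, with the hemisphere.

Bx = cos φ₂ cos Δλ = -0.717603,  By = cos φ₂ sin Δλ = -0.688597
φₘ = atan2(sin φ₁ + sin φ₂, √((cos φ₁ + Bx)² + By²)) = 46.88770°
λₘ = λ₁ + atan2(By, cos φ₁ + Bx) = 159.99054°

46.888°N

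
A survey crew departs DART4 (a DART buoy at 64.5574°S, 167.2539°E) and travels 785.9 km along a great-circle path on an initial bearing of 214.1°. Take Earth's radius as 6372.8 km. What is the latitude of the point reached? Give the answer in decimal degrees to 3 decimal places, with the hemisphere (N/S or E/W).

70.038°S

δ = d/R = 785.9/6372.8 = 0.123321 rad
φ₂ = arcsin(sin φ₁ cos δ + cos φ₁ sin δ cos θ)
   = arcsin(-0.90302·0.99241 + 0.42961·0.12301·-0.82806) = -70.03769°
λ₂ = λ₁ + atan2(sin θ sin δ cos φ₁, cos δ − sin φ₁ sin φ₂) = 155.59992°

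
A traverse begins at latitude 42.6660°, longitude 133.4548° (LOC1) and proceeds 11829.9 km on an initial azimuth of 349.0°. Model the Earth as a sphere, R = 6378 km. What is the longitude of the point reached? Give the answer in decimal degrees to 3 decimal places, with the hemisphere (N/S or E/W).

34.310°W

δ = d/R = 11829.9/6378 = 1.854798 rad
φ₂ = arcsin(sin φ₁ cos δ + cos φ₁ sin δ cos θ)
   = arcsin(0.67772·-0.28020 + 0.73532·0.95994·0.98163) = 30.19837°
λ₂ = λ₁ + atan2(sin θ sin δ cos φ₁, cos δ − sin φ₁ sin φ₂) = -34.30994°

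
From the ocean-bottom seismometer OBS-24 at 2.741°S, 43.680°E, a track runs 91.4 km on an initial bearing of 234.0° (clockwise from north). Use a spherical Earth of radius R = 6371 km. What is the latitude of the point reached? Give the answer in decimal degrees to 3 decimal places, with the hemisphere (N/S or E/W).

3.224°S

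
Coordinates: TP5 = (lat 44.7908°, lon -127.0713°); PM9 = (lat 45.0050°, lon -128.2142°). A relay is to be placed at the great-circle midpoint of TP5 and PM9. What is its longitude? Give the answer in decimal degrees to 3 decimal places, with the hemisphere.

127.642°W

Bx = cos φ₂ cos Δλ = 0.706904,  By = cos φ₂ sin Δλ = -0.014103
φₘ = atan2(sin φ₁ + sin φ₂, √((cos φ₁ + Bx)² + By²)) = 44.89932°
λₘ = λ₁ + atan2(By, cos φ₁ + Bx) = -127.64169°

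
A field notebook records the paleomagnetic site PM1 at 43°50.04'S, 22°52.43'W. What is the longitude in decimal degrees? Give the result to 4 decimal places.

22° + 52.43′/60 = 22 + 0.87383 = 22.8738°

22.8738°W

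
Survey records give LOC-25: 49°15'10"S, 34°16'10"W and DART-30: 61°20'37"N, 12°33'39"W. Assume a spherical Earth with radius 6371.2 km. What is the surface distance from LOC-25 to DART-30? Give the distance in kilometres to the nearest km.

12450 km

LOC-25: φ = -49.25278°, λ = -34.26944°
DART-30: φ = +61.34361°, λ = -12.56083°
Δφ = 110.5964°,  Δλ = 21.7086°
a = sin²(Δφ/2) + cos φ₁ cos φ₂ sin²(Δλ/2) = 0.686991
c = 2·arcsin(√a) = 1.954096 rad = 111.9615°
d = R·c = 6371.2 × 1.954096 = 12449.9 km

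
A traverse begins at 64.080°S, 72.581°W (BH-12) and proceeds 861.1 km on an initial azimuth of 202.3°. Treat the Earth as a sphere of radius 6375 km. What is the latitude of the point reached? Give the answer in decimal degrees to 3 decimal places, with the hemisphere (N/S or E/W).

δ = d/R = 861.1/6375 = 0.135075 rad
φ₂ = arcsin(sin φ₁ cos δ + cos φ₁ sin δ cos θ)
   = arcsin(-0.89941·0.99089 + 0.43712·0.13466·-0.92521) = -71.02741°
λ₂ = λ₁ + atan2(sin θ sin δ cos φ₁, cos δ − sin φ₁ sin φ₂) = -81.62379°

71.027°S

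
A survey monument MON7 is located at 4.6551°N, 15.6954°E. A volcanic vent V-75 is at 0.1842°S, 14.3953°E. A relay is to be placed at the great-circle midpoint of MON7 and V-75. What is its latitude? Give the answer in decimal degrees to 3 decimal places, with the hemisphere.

Bx = cos φ₂ cos Δλ = 0.999737,  By = cos φ₂ sin Δλ = -0.022689
φₘ = atan2(sin φ₁ + sin φ₂, √((cos φ₁ + Bx)² + By²)) = 2.23559°
λₘ = λ₁ + atan2(By, cos φ₁ + Bx) = 15.04428°

2.236°N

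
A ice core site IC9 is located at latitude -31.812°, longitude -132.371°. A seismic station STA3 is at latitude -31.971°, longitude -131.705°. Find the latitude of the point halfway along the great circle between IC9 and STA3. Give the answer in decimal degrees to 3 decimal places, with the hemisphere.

31.892°S

Bx = cos φ₂ cos Δλ = 0.848259,  By = cos φ₂ sin Δλ = 0.009861
φₘ = atan2(sin φ₁ + sin φ₂, √((cos φ₁ + Bx)² + By²)) = -31.89193°
λₘ = λ₁ + atan2(By, cos φ₁ + Bx) = -132.03829°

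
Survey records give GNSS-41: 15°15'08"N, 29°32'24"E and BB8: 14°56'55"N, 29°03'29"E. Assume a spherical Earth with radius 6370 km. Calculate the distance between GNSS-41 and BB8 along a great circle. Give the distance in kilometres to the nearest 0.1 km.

GNSS-41: φ = +15.25222°, λ = +29.54000°
BB8: φ = +14.94861°, λ = +29.05806°
Δφ = -0.3036°,  Δλ = -0.4819°
a = sin²(Δφ/2) + cos φ₁ cos φ₂ sin²(Δλ/2) = 0.000024
c = 2·arcsin(√a) = 0.009697 rad = 0.5556°
d = R·c = 6370 × 0.009697 = 61.8 km

61.8 km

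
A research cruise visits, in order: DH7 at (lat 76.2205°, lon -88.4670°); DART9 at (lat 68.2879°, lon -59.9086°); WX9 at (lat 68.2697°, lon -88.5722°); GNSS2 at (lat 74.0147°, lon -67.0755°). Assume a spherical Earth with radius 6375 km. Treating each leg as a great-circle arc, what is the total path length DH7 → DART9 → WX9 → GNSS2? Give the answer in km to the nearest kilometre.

3449 km

DH7→DART9: c = 0.201786 rad, d = 1286.39 km
DART9→WX9: c = 0.183480 rad, d = 1169.68 km
WX9→GNSS2: c = 0.155819 rad, d = 993.35 km
Total = 1286.39 + 1169.68 + 993.35 = 3449.41 km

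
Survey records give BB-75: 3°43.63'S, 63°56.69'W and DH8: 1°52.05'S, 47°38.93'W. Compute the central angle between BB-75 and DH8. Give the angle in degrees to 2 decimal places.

BB-75: φ = -3.72717°, λ = -63.94483°
DH8: φ = -1.86750°, λ = -47.64883°
Δφ = 1.8597°,  Δλ = 16.2960°
a = sin²(Δφ/2) + cos φ₁ cos φ₂ sin²(Δλ/2) = 0.020298
c = 2·arcsin(√a) = 0.285913 rad = 16.3816°

16.38°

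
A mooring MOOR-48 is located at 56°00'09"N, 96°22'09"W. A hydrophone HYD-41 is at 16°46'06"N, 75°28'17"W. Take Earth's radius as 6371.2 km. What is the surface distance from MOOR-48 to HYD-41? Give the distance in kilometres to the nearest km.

4706 km

MOOR-48: φ = +56.00250°, λ = -96.36917°
HYD-41: φ = +16.76833°, λ = -75.47139°
Δφ = -39.2342°,  Δλ = 20.8978°
a = sin²(Δφ/2) + cos φ₁ cos φ₂ sin²(Δλ/2) = 0.130325
c = 2·arcsin(√a) = 0.738693 rad = 42.3240°
d = R·c = 6371.2 × 0.738693 = 4706.4 km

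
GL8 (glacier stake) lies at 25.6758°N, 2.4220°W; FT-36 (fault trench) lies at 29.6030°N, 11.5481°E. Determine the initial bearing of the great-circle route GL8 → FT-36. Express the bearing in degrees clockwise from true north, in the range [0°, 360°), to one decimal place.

69.2°

Δλ = 13.9701°
y = sin Δλ · cos φ₂ = 0.209903
x = cos φ₁ sin φ₂ − sin φ₁ cos φ₂ cos Δλ = 0.079632
θ = atan2(y, x) = 69.2246° → 69.2246° (mod 360°)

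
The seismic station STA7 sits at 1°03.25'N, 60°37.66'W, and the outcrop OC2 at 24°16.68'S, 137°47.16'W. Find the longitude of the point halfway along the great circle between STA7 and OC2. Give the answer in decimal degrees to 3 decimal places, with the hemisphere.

STA7: φ = +1.05417°, λ = -60.62767°
OC2: φ = -24.27800°, λ = -137.78600°
Bx = cos φ₂ cos Δλ = 0.202601,  By = cos φ₂ sin Δλ = -0.888761
φₘ = atan2(sin φ₁ + sin φ₂, √((cos φ₁ + Bx)² + By²)) = -14.71786°
λₘ = λ₁ + atan2(By, cos φ₁ + Bx) = -97.09712°

97.097°W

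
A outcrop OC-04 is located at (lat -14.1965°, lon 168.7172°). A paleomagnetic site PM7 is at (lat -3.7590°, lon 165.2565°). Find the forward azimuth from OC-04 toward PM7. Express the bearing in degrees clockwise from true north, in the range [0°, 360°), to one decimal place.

341.6°

Δλ = -3.4607°
y = sin Δλ · cos φ₂ = -0.060234
x = cos φ₁ sin φ₂ − sin φ₁ cos φ₂ cos Δλ = 0.180717
θ = atan2(y, x) = -18.4336° → 341.5664° (mod 360°)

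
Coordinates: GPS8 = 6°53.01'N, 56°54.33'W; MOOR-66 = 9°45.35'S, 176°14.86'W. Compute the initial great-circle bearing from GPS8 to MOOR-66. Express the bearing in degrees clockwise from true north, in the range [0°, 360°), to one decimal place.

262.7°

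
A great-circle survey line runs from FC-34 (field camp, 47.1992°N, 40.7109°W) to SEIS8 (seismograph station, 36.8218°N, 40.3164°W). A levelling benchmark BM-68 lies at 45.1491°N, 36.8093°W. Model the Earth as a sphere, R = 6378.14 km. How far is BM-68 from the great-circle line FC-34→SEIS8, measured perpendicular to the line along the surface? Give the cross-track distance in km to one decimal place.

δ₁₃ = central angle FC-34→BM-68 = 0.059181 rad  (haversine)
θ₁₃ = bearing FC-34→BM-68 = 125.772°,  θ₁₂ = bearing FC-34→SEIS8 = 178.247°
dₓₜ = R·arcsin(sin δ₁₃ · sin(θ₁₃ − θ₁₂)) = 6378.14·arcsin(0.05915·sin(-52.476°)) = -299.299 km
|dₓₜ| = 299.299 km

299.3 km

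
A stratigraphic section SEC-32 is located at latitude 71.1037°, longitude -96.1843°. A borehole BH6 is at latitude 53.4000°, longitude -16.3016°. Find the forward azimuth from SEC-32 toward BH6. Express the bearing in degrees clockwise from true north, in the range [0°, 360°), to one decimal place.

74.7°

Δλ = 79.8827°
y = sin Δλ · cos φ₂ = 0.586954
x = cos φ₁ sin φ₂ − sin φ₁ cos φ₂ cos Δλ = 0.160907
θ = atan2(y, x) = 74.6696° → 74.6696° (mod 360°)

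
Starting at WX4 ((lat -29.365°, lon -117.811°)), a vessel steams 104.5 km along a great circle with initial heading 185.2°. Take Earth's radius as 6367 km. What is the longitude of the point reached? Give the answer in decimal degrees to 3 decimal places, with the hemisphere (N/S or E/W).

δ = d/R = 104.5/6367 = 0.016413 rad
φ₂ = arcsin(sin φ₁ cos δ + cos φ₁ sin δ cos θ)
   = arcsin(-0.49037·0.99987 + 0.87151·0.01641·-0.99588) = -30.30147°
λ₂ = λ₁ + atan2(sin θ sin δ cos φ₁, cos δ − sin φ₁ sin φ₂) = -117.90971°

117.910°W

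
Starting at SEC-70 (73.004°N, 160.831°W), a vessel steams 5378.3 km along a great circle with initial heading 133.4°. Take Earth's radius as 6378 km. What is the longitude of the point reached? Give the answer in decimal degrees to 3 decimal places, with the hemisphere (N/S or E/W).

122.451°W

δ = d/R = 5378.3/6378 = 0.843258 rad
φ₂ = arcsin(sin φ₁ cos δ + cos φ₁ sin δ cos θ)
   = arcsin(0.95633·0.66503 + 0.29230·0.74681·-0.68709) = 29.07792°
λ₂ = λ₁ + atan2(sin θ sin δ cos φ₁, cos δ − sin φ₁ sin φ₂) = -122.45125°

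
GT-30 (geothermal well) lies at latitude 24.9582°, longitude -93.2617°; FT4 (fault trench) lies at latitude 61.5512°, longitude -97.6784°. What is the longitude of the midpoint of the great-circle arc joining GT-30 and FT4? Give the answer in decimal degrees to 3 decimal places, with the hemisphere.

94.783°W

Bx = cos φ₂ cos Δλ = 0.474959,  By = cos φ₂ sin Δλ = -0.036685
φₘ = atan2(sin φ₁ + sin φ₂, √((cos φ₁ + Bx)² + By²)) = 43.27389°
λₘ = λ₁ + atan2(By, cos φ₁ + Bx) = -94.78273°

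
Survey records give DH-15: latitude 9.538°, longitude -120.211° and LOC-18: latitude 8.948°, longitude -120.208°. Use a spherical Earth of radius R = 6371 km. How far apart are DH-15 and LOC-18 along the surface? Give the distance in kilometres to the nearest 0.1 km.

65.6 km

Δφ = -0.5900°,  Δλ = 0.0030°
a = sin²(Δφ/2) + cos φ₁ cos φ₂ sin²(Δλ/2) = 0.000027
c = 2·arcsin(√a) = 0.010298 rad = 0.5900°
d = R·c = 6371 × 0.010298 = 65.6 km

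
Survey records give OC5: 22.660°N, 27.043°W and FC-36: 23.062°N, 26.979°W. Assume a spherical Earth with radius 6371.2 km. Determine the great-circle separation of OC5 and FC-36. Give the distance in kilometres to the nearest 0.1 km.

45.2 km

Δφ = 0.4020°,  Δλ = 0.0640°
a = sin²(Δφ/2) + cos φ₁ cos φ₂ sin²(Δλ/2) = 0.000013
c = 2·arcsin(√a) = 0.007091 rad = 0.4063°
d = R·c = 6371.2 × 0.007091 = 45.2 km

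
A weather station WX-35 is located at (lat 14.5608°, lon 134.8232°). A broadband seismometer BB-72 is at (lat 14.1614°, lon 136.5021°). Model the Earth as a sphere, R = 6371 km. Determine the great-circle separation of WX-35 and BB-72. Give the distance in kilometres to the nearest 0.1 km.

186.2 km

Δφ = -0.3994°,  Δλ = 1.6789°
a = sin²(Δφ/2) + cos φ₁ cos φ₂ sin²(Δλ/2) = 0.000214
c = 2·arcsin(√a) = 0.029230 rad = 1.6748°
d = R·c = 6371 × 0.029230 = 186.2 km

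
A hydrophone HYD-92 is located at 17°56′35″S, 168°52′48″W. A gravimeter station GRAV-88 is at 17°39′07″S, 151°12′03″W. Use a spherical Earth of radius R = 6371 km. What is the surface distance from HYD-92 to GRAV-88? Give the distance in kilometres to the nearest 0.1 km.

1871.3 km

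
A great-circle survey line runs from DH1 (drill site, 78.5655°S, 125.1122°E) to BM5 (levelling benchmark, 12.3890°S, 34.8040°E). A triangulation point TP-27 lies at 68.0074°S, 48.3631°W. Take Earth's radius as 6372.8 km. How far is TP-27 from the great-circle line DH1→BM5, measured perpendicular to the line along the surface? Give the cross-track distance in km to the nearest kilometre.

δ₁₃ = central angle DH1→TP-27 = 0.582539 rad  (haversine)
θ₁₃ = bearing DH1→TP-27 = 184.436°,  θ₁₂ = bearing DH1→BM5 = 267.205°
dₓₜ = R·arcsin(sin δ₁₃ · sin(θ₁₃ − θ₁₂)) = 6372.8·arcsin(0.55015·sin(-82.769°)) = -3679.072 km
|dₓₜ| = 3679.072 km

3679 km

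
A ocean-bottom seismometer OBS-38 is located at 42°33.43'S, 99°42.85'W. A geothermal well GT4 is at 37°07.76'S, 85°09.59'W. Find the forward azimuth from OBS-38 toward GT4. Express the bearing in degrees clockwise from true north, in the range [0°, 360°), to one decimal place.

68.9°

OBS-38: φ = -42.55717°, λ = -99.71417°
GT4: φ = -37.12933°, λ = -85.15983°
Δλ = 14.5543°
y = sin Δλ · cos φ₂ = 0.200354
x = cos φ₁ sin φ₂ − sin φ₁ cos φ₂ cos Δλ = 0.077288
θ = atan2(y, x) = 68.9054° → 68.9054° (mod 360°)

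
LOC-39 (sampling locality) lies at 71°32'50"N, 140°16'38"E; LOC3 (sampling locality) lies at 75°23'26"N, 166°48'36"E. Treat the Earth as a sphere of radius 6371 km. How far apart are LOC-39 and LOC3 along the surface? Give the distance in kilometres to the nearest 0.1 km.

LOC-39: φ = +71.54722°, λ = +140.27722°
LOC3: φ = +75.39056°, λ = +166.81000°
Δφ = 3.8433°,  Δλ = 26.5328°
a = sin²(Δφ/2) + cos φ₁ cos φ₂ sin²(Δλ/2) = 0.005329
c = 2·arcsin(√a) = 0.146126 rad = 8.3724°
d = R·c = 6371 × 0.146126 = 931.0 km

931.0 km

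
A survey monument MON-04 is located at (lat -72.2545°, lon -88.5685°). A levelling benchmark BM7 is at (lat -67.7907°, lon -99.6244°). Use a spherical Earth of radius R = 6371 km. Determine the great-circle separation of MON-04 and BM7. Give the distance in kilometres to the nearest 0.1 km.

Δφ = 4.4638°,  Δλ = -11.0559°
a = sin²(Δφ/2) + cos φ₁ cos φ₂ sin²(Δλ/2) = 0.002586
c = 2·arcsin(√a) = 0.101744 rad = 5.8295°
d = R·c = 6371 × 0.101744 = 648.2 km

648.2 km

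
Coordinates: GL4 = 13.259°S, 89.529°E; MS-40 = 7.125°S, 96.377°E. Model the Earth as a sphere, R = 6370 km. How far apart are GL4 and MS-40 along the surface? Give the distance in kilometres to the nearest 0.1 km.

1012.9 km

Δφ = 6.1340°,  Δλ = 6.8480°
a = sin²(Δφ/2) + cos φ₁ cos φ₂ sin²(Δλ/2) = 0.006308
c = 2·arcsin(√a) = 0.159010 rad = 9.1106°
d = R·c = 6370 × 0.159010 = 1012.9 km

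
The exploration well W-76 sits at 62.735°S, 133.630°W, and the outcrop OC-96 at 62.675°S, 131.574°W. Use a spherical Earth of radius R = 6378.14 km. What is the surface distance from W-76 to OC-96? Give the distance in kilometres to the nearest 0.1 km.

Δφ = 0.0600°,  Δλ = 2.0560°
a = sin²(Δφ/2) + cos φ₁ cos φ₂ sin²(Δλ/2) = 0.000068
c = 2·arcsin(√a) = 0.016488 rad = 0.9447°
d = R·c = 6378.14 × 0.016488 = 105.2 km

105.2 km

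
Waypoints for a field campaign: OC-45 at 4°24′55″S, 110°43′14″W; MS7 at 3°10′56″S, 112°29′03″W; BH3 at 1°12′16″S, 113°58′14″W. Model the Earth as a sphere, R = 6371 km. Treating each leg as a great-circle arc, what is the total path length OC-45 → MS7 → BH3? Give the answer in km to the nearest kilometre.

514 km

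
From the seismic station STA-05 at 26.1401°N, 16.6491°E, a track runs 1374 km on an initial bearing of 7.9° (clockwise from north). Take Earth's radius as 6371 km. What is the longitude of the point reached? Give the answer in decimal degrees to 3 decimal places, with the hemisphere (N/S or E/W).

δ = d/R = 1374/6371 = 0.215665 rad
φ₂ = arcsin(sin φ₁ cos δ + cos φ₁ sin δ cos θ)
   = arcsin(0.44057·0.97683 + 0.89772·0.21400·0.99051) = 38.36343°
λ₂ = λ₁ + atan2(sin θ sin δ cos φ₁, cos δ − sin φ₁ sin φ₂) = 18.79888°

18.799°E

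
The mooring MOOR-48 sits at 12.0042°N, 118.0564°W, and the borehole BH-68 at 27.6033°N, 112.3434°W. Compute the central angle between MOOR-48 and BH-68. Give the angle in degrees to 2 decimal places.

16.49°

Δφ = 15.5991°,  Δλ = 5.7130°
a = sin²(Δφ/2) + cos φ₁ cos φ₂ sin²(Δλ/2) = 0.020569
c = 2·arcsin(√a) = 0.287833 rad = 16.4916°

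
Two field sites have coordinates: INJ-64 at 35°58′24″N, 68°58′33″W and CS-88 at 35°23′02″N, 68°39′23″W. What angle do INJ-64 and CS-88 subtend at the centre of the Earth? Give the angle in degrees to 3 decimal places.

INJ-64: φ = +35.97333°, λ = -68.97583°
CS-88: φ = +35.38389°, λ = -68.65639°
Δφ = -0.5894°,  Δλ = 0.3194°
a = sin²(Δφ/2) + cos φ₁ cos φ₂ sin²(Δλ/2) = 0.000032
c = 2·arcsin(√a) = 0.011240 rad = 0.6440°

0.644°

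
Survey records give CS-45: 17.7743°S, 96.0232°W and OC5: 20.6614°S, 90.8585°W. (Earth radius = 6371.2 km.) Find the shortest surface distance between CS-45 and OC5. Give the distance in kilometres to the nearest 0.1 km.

Δφ = -2.8871°,  Δλ = 5.1647°
a = sin²(Δφ/2) + cos φ₁ cos φ₂ sin²(Δλ/2) = 0.002443
c = 2·arcsin(√a) = 0.098902 rad = 5.6666°
d = R·c = 6371.2 × 0.098902 = 630.1 km

630.1 km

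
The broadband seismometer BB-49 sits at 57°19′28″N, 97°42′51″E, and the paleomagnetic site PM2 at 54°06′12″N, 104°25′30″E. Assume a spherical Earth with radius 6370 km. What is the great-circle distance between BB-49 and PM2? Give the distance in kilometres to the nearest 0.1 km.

551.7 km

BB-49: φ = +57.32444°, λ = +97.71417°
PM2: φ = +54.10333°, λ = +104.42500°
Δφ = -3.2211°,  Δλ = 6.7108°
a = sin²(Δφ/2) + cos φ₁ cos φ₂ sin²(Δλ/2) = 0.001874
c = 2·arcsin(√a) = 0.086614 rad = 4.9626°
d = R·c = 6370 × 0.086614 = 551.7 km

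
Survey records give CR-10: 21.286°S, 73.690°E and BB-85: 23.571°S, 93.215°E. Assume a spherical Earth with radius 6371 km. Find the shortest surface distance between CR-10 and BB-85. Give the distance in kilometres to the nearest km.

2021 km

Δφ = -2.2850°,  Δλ = 19.5250°
a = sin²(Δφ/2) + cos φ₁ cos φ₂ sin²(Δλ/2) = 0.024953
c = 2·arcsin(√a) = 0.317259 rad = 18.1776°
d = R·c = 6371 × 0.317259 = 2021.3 km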